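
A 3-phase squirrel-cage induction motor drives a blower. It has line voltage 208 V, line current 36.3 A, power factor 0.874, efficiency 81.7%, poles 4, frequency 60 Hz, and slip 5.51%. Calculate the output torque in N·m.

P_in = √3·V·I·cosφ = 1.732 × 208 × 36.3 × 0.874 = 11430 W
P_out = η·P_in = 0.817 × 11430 = 9338 W
n_s = 120×60/4 = 1800 rpm; n = 1800×(1−0.0551) = 1701 rpm
ω = 2π×1701/60 = 178.1 rad/s
τ = P_out/ω = 9338/178.1 = 52.4 N·m

52.4 N·m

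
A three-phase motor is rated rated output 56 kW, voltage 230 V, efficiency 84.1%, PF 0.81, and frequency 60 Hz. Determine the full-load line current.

206 A

P_out = 56 kW = 56000 W
P_in = P_out / η = 56000 / 0.841 = 66587 W
I_L = P_in / (√3·V_L·cosφ) = 66587 / (1.732 × 230 × 0.81) = 206 A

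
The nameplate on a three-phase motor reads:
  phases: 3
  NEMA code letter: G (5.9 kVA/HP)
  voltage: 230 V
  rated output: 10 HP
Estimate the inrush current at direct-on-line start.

S_LR = 5.9 × 10 = 59 kVA
I_LR = S_LR/(√3·V_L) = 59000/(1.732×230) = 148 A

148 A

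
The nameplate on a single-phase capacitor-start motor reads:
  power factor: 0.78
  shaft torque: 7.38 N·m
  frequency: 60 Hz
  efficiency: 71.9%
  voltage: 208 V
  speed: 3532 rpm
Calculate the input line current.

ω = 2π×3532/60 = 369.9 rad/s; P_out = τω = 7.38 × 369.9 = 2730 W
P_in = P_out / η = 2730 / 0.719 = 3797 W
I = P_in / (V·cosφ) = 3797 / (208 × 0.78) = 23.4 A

23.4 A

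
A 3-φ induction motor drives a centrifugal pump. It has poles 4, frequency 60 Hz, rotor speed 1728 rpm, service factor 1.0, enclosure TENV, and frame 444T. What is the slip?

n_s = 120f/p = 120×60/4 = 1800 rpm
s = (n_s − n)/n_s = (1800 − 1728)/1800 = 0.0400

4.00 %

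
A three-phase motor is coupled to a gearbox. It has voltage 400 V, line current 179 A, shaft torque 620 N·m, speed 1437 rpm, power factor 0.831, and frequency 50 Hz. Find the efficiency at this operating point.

ω = 2π × 1437/60 = 150.5 rad/s; P_out = τω = 620 × 150.5 = 93310 W
P_in = √3·V_L·I_L·cosφ = 1.732 × 400 × 179 × 0.831 = 103053 W
η = P_out / P_in = 93310 / 103053 = 0.905 = 90.5%

90.5 %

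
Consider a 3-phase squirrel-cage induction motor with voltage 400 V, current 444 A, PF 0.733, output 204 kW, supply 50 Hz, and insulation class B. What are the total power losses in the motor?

21.5 kW

P_in = √3·V·I·cosφ = 1.732×400×444×0.733 = 225473 W
P_out = 204000 W
Losses = P_in − P_out = 225473 − 204000 = 21473 W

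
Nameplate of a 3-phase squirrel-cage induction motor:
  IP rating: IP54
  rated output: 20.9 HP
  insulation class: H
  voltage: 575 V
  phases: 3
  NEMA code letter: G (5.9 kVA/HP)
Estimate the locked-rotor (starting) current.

124 A

S_LR = 5.9 × 20.9 = 123.31 kVA
I_LR = S_LR/(√3·V_L) = 123310/(1.732×575) = 124 A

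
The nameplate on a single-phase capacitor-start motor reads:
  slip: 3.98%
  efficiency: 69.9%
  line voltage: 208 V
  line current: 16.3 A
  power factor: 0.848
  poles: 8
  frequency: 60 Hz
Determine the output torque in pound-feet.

16.4 lb·ft

P_in = V·I·cosφ = 208 × 16.3 × 0.848 = 2875 W
P_out = η·P_in = 0.699 × 2875 = 2010 W
n_s = 120×60/8 = 900 rpm; n = 900×(1−0.0398) = 864 rpm
ω = 2π×864/60 = 90.48 rad/s
τ = P_out/ω = 2010/90.48 = 22.21 N·m
In lb·ft: 22.21/1.356 = 16.4 lb·ft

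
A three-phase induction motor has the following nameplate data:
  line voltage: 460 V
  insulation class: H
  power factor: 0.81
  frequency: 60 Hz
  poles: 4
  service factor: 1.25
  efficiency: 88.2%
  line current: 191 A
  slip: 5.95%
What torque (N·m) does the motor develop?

P_in = √3·V·I·cosφ = 1.732 × 460 × 191 × 0.81 = 123261 W
P_out = η·P_in = 0.882 × 123261 = 108716 W
n_s = 120×60/4 = 1800 rpm; n = 1800×(1−0.0595) = 1693 rpm
ω = 2π×1693/60 = 177.3 rad/s
τ = P_out/ω = 108716/177.3 = 613 N·m

613 N·m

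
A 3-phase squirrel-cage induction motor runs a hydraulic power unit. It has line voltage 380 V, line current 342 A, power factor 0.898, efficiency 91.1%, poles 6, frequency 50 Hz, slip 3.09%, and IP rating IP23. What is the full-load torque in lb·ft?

1340 lb·ft

P_in = √3·V·I·cosφ = 1.732 × 380 × 342 × 0.898 = 202131 W
P_out = η·P_in = 0.911 × 202131 = 184141 W
n_s = 120×50/6 = 1000 rpm; n = 1000×(1−0.0309) = 969 rpm
ω = 2π×969/60 = 101.5 rad/s
τ = P_out/ω = 184141/101.5 = 1814 N·m
In lb·ft: 1814/1.356 = 1340 lb·ft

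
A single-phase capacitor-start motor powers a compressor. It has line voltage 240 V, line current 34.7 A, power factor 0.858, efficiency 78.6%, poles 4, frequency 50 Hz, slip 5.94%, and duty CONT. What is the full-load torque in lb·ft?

28 lb·ft

P_in = V·I·cosφ = 240 × 34.7 × 0.858 = 7145 W
P_out = η·P_in = 0.786 × 7145 = 5616 W
n_s = 120×50/4 = 1500 rpm; n = 1500×(1−0.0594) = 1411 rpm
ω = 2π×1411/60 = 147.8 rad/s
τ = P_out/ω = 5616/147.8 = 38 N·m
In lb·ft: 38/1.356 = 28 lb·ft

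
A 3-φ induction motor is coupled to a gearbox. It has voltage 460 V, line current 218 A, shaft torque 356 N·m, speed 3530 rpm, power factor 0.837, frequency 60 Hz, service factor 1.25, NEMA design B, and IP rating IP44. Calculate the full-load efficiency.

90.5 %

ω = 2π × 3530/60 = 369.7 rad/s; P_out = τω = 356 × 369.7 = 131613 W
P_in = √3·V_L·I_L·cosφ = 1.732 × 460 × 218 × 0.837 = 145374 W
η = P_out / P_in = 131613 / 145374 = 0.905 = 90.5%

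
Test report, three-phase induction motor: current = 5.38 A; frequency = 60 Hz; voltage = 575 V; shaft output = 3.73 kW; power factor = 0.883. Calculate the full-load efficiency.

P_out = 3.73 kW = 3730 W
P_in = √3·V_L·I_L·cosφ = 1.732 × 575 × 5.38 × 0.883 = 4731 W
η = P_out / P_in = 3730 / 4731 = 0.788 = 78.8%

78.8 %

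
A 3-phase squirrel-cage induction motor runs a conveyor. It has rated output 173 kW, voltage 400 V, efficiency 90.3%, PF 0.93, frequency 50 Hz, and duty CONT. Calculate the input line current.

P_out = 173 kW = 173000 W
P_in = P_out / η = 173000 / 0.903 = 191584 W
I_L = P_in / (√3·V_L·cosφ) = 191584 / (1.732 × 400 × 0.93) = 297 A

297 A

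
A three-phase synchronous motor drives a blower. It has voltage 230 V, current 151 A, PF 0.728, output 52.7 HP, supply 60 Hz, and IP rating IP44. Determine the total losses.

4.48 kW

P_in = √3·V·I·cosφ = 1.732×230×151×0.728 = 43791 W
P_out = 52.7×746 = 39314 W
Losses = P_in − P_out = 43791 − 39314 = 4477 W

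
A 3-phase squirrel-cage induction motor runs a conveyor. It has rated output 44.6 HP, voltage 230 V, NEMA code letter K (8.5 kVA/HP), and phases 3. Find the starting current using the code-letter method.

952 A

S_LR = 8.5 × 44.6 = 379.1 kVA
I_LR = S_LR/(√3·V_L) = 379100/(1.732×230) = 952 A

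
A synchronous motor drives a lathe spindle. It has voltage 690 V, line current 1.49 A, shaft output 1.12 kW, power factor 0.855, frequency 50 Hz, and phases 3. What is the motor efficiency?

P_out = 1.12 kW = 1120 W
P_in = √3·V_L·I_L·cosφ = 1.732 × 690 × 1.49 × 0.855 = 1522 W
η = P_out / P_in = 1120 / 1522 = 0.736 = 73.6%

73.6 %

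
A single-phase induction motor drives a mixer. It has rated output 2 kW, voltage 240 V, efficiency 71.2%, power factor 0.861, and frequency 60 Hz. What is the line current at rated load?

13.6 A

P_out = 2 kW = 2000 W
P_in = P_out / η = 2000 / 0.712 = 2809 W
I = P_in / (V·cosφ) = 2809 / (240 × 0.861) = 13.6 A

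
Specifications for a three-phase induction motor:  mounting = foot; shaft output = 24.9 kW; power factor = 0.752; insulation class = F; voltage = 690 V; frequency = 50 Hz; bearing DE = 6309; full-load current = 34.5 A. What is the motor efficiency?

80.3 %

P_out = 24.9 kW = 24900 W
P_in = √3·V_L·I_L·cosφ = 1.732 × 690 × 34.5 × 0.752 = 31005 W
η = P_out / P_in = 24900 / 31005 = 0.803 = 80.3%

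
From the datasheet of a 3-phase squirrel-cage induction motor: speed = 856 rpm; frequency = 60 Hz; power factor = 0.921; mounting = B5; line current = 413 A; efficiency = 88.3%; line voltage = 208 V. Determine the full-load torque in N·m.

1350 N·m

P_in = √3·V·I·cosφ = 1.732 × 208 × 413 × 0.921 = 137032 W
P_out = η·P_in = 0.883 × 137032 = 120999 W
n = 856 rpm
ω = 2π×856/60 = 89.64 rad/s
τ = P_out/ω = 120999/89.64 = 1350 N·m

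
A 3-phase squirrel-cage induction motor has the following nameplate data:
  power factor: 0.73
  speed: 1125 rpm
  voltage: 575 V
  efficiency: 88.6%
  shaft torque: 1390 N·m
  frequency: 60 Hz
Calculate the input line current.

254 A

ω = 2π×1125/60 = 117.8 rad/s; P_out = τω = 1390 × 117.8 = 163742 W
P_in = P_out / η = 163742 / 0.886 = 184810 W
I_L = P_in / (√3·V_L·cosφ) = 184810 / (1.732 × 575 × 0.73) = 254 A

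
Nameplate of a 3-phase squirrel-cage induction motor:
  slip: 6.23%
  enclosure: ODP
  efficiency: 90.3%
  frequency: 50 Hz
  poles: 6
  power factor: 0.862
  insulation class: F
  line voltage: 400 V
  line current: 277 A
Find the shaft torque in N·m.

1520 N·m

P_in = √3·V·I·cosφ = 1.732 × 400 × 277 × 0.862 = 165423 W
P_out = η·P_in = 0.903 × 165423 = 149377 W
n_s = 120×50/6 = 1000 rpm; n = 1000×(1−0.0623) = 938 rpm
ω = 2π×938/60 = 98.23 rad/s
τ = P_out/ω = 149377/98.23 = 1520 N·m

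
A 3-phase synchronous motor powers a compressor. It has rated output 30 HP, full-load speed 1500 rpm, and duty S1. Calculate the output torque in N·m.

142 N·m

P_out = 30 × 746 = 22380 W
ω = 2π × 1500/60 = 157.1 rad/s
τ = P_out/ω = 22380/157.1 = 142 N·m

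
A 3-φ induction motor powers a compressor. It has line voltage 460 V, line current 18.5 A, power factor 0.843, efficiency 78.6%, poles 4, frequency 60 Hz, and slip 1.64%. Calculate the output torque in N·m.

P_in = √3·V·I·cosφ = 1.732 × 460 × 18.5 × 0.843 = 12425 W
P_out = η·P_in = 0.786 × 12425 = 9766 W
n_s = 120×60/4 = 1800 rpm; n = 1800×(1−0.0164) = 1770 rpm
ω = 2π×1770/60 = 185.4 rad/s
τ = P_out/ω = 9766/185.4 = 52.7 N·m

52.7 N·m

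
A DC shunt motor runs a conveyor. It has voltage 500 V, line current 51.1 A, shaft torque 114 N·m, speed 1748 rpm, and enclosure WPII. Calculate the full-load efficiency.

81.7 %

ω = 2π × 1748/60 = 183.1 rad/s; P_out = τω = 114 × 183.1 = 20873 W
P_in = V·I = 500 × 51.1 = 25550 W
η = P_out / P_in = 20873 / 25550 = 0.817 = 81.7%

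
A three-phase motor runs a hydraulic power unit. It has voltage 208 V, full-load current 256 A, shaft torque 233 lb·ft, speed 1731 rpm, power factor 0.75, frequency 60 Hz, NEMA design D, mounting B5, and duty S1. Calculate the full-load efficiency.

82.8 %

τ = 233 lb·ft × 1.356 = 315.9 N·m
ω = 2π × 1731/60 = 181.3 rad/s; P_out = τω = 315.9 × 181.3 = 57273 W
P_in = √3·V_L·I_L·cosφ = 1.732 × 208 × 256 × 0.75 = 69169 W
η = P_out / P_in = 57273 / 69169 = 0.828 = 82.8%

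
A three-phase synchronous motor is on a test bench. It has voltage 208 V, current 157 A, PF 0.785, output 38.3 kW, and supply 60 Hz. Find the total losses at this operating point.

6.1 kW

P_in = √3·V·I·cosφ = 1.732×208×157×0.785 = 44400 W
P_out = 38300 W
Losses = P_in − P_out = 44400 − 38300 = 6100 W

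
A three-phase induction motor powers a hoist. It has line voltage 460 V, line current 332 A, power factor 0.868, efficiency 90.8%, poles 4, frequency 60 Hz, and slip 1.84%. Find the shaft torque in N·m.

P_in = √3·V·I·cosφ = 1.732 × 460 × 332 × 0.868 = 229596 W
P_out = η·P_in = 0.908 × 229596 = 208473 W
n_s = 120×60/4 = 1800 rpm; n = 1800×(1−0.0184) = 1767 rpm
ω = 2π×1767/60 = 185 rad/s
τ = P_out/ω = 208473/185 = 1130 N·m

1130 N·m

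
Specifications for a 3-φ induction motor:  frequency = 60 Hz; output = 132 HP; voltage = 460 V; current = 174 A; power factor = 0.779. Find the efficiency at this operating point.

91.2 %

P_out = 132 × 746 = 98472 W
P_in = √3·V_L·I_L·cosφ = 1.732 × 460 × 174 × 0.779 = 107992 W
η = P_out / P_in = 98472 / 107992 = 0.912 = 91.2%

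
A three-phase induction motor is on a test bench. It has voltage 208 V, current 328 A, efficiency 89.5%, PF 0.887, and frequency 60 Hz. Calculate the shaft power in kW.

93.8 kW

P_in = √3·V·I·cosφ = 1.732 × 208 × 328 × 0.887 = 104811 W
P_out = η·P_in = 0.895 × 104811 = 93806 W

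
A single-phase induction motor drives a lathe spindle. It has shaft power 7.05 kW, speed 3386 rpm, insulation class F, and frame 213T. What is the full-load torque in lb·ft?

ω = 2π × 3386/60 = 354.6 rad/s
τ = P/ω = 7050/354.6 = 19.88 N·m
In lb·ft: 19.88/1.356 = 14.7 lb·ft

14.7 lb·ft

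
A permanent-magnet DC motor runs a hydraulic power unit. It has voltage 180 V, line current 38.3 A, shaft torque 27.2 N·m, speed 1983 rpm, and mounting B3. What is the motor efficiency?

81.9 %

ω = 2π × 1983/60 = 207.7 rad/s; P_out = τω = 27.2 × 207.7 = 5649 W
P_in = V·I = 180 × 38.3 = 6894 W
η = P_out / P_in = 5649 / 6894 = 0.819 = 81.9%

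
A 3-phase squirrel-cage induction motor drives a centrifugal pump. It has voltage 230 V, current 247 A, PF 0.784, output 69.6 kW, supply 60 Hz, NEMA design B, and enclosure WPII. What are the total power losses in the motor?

7.54 kW

P_in = √3·V·I·cosφ = 1.732×230×247×0.784 = 77142 W
P_out = 69600 W
Losses = P_in − P_out = 77142 − 69600 = 7542 W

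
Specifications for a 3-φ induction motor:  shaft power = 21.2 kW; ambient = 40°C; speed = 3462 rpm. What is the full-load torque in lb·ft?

ω = 2π × 3462/60 = 362.5 rad/s
τ = P/ω = 21200/362.5 = 58.48 N·m
In lb·ft: 58.48/1.356 = 43.1 lb·ft

43.1 lb·ft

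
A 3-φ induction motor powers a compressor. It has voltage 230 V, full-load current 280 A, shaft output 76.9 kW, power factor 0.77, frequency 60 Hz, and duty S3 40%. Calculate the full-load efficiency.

89.5 %

P_out = 76.9 kW = 76900 W
P_in = √3·V_L·I_L·cosφ = 1.732 × 230 × 280 × 0.77 = 85886 W
η = P_out / P_in = 76900 / 85886 = 0.895 = 89.5%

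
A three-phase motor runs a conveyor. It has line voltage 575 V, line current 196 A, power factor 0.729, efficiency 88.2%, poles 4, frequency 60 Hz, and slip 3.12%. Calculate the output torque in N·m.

P_in = √3·V·I·cosφ = 1.732 × 575 × 196 × 0.729 = 142298 W
P_out = η·P_in = 0.882 × 142298 = 125507 W
n_s = 120×60/4 = 1800 rpm; n = 1800×(1−0.0312) = 1744 rpm
ω = 2π×1744/60 = 182.6 rad/s
τ = P_out/ω = 125507/182.6 = 687 N·m

687 N·m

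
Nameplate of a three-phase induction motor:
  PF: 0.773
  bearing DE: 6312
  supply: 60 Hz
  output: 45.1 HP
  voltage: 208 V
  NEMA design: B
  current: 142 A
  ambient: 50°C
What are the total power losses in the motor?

5900 W

P_in = √3·V·I·cosφ = 1.732×208×142×0.773 = 39544 W
P_out = 45.1×746 = 33645 W
Losses = P_in − P_out = 39544 − 33645 = 5899 W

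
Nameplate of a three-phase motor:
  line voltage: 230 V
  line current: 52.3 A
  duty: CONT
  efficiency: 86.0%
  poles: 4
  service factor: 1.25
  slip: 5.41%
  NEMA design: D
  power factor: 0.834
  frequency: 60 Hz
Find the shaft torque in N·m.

P_in = √3·V·I·cosφ = 1.732 × 230 × 52.3 × 0.834 = 17376 W
P_out = η·P_in = 0.86 × 17376 = 14943 W
n_s = 120×60/4 = 1800 rpm; n = 1800×(1−0.0541) = 1703 rpm
ω = 2π×1703/60 = 178.3 rad/s
τ = P_out/ω = 14943/178.3 = 83.8 N·m

83.8 N·m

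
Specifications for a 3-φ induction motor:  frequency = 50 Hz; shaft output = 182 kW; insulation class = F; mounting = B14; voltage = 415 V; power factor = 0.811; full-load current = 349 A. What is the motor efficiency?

89.5 %

P_out = 182 kW = 182000 W
P_in = √3·V_L·I_L·cosφ = 1.732 × 415 × 349 × 0.811 = 203443 W
η = P_out / P_in = 182000 / 203443 = 0.895 = 89.5%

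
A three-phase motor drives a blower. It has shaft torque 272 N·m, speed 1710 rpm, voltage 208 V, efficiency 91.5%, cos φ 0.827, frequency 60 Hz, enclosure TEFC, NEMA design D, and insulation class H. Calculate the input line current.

179 A

ω = 2π×1710/60 = 179.1 rad/s; P_out = τω = 272 × 179.1 = 48715 W
P_in = P_out / η = 48715 / 0.915 = 53240 W
I_L = P_in / (√3·V_L·cosφ) = 53240 / (1.732 × 208 × 0.827) = 179 A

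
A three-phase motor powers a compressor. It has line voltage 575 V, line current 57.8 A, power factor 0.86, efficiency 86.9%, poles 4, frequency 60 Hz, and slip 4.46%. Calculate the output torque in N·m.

P_in = √3·V·I·cosφ = 1.732 × 575 × 57.8 × 0.86 = 49504 W
P_out = η·P_in = 0.869 × 49504 = 43019 W
n_s = 120×60/4 = 1800 rpm; n = 1800×(1−0.0446) = 1720 rpm
ω = 2π×1720/60 = 180.1 rad/s
τ = P_out/ω = 43019/180.1 = 239 N·m

239 N·m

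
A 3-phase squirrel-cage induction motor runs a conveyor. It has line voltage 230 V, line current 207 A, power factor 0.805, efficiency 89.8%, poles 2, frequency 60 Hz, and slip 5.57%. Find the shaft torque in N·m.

167 N·m

P_in = √3·V·I·cosφ = 1.732 × 230 × 207 × 0.805 = 66381 W
P_out = η·P_in = 0.898 × 66381 = 59610 W
n_s = 120×60/2 = 3600 rpm; n = 3600×(1−0.0557) = 3399 rpm
ω = 2π×3399/60 = 355.9 rad/s
τ = P_out/ω = 59610/355.9 = 167 N·m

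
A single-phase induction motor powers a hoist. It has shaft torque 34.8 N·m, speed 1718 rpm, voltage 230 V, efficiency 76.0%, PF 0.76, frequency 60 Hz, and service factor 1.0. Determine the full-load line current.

ω = 2π×1718/60 = 179.9 rad/s; P_out = τω = 34.8 × 179.9 = 6261 W
P_in = P_out / η = 6261 / 0.760 = 8238 W
I = P_in / (V·cosφ) = 8238 / (230 × 0.76) = 47.1 A

47.1 A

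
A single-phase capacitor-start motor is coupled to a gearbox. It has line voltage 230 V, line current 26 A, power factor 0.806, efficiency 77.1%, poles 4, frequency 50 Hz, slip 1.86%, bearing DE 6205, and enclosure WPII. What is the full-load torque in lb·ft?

P_in = V·I·cosφ = 230 × 26 × 0.806 = 4820 W
P_out = η·P_in = 0.771 × 4820 = 3716 W
n_s = 120×50/4 = 1500 rpm; n = 1500×(1−0.0186) = 1472 rpm
ω = 2π×1472/60 = 154.1 rad/s
τ = P_out/ω = 3716/154.1 = 24.11 N·m
In lb·ft: 24.11/1.356 = 17.8 lb·ft

17.8 lb·ft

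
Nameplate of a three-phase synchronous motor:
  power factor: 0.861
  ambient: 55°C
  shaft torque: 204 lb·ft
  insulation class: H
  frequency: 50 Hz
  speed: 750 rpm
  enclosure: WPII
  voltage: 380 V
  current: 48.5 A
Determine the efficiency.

τ = 204 lb·ft × 1.356 = 276.6 N·m
ω = 2π × 750/60 = 78.54 rad/s; P_out = τω = 276.6 × 78.54 = 21724 W
P_in = √3·V_L·I_L·cosφ = 1.732 × 380 × 48.5 × 0.861 = 27484 W
η = P_out / P_in = 21724 / 27484 = 0.790 = 79.0%

79.0 %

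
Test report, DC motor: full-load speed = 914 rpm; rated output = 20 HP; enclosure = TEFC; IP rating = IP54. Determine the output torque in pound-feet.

P_out = 20 × 746 = 14920 W
ω = 2π × 914/60 = 95.71 rad/s
τ = P_out/ω = 14920/95.71 = 155.9 N·m
In lb·ft: 155.9/1.356 = 115 lb·ft

115 lb·ft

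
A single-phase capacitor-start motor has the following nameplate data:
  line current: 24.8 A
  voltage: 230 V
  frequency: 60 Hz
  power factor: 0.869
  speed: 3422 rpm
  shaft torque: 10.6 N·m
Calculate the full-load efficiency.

ω = 2π × 3422/60 = 358.4 rad/s; P_out = τω = 10.6 × 358.4 = 3799 W
P_in = V·I·cosφ = 230 × 24.8 × 0.869 = 4957 W
η = P_out / P_in = 3799 / 4957 = 0.766 = 76.6%

76.6 %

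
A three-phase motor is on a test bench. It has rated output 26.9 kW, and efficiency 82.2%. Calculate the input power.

P_out = 26900 W
P_in = P_out/η = 26900/0.822 = 32725 W = 32.7 kW

32.7 kW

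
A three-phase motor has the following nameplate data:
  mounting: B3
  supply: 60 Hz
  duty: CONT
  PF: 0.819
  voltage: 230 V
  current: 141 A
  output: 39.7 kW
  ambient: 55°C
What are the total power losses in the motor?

6300 W

P_in = √3·V·I·cosφ = 1.732×230×141×0.819 = 46002 W
P_out = 39700 W
Losses = P_in − P_out = 46002 − 39700 = 6302 W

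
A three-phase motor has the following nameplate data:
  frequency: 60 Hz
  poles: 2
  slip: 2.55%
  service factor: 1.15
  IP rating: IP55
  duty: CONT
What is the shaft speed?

n_s = 120f/p = 120×60/2 = 3600 rpm
n = n_s(1 − s) = 3600 × (1 − 0.0255) = 3508 rpm

3508 rpm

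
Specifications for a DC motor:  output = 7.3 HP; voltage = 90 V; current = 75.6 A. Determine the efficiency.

80.0 %

P_out = 7.3 × 746 = 5446 W
P_in = V·I = 90 × 75.6 = 6804 W
η = P_out / P_in = 5446 / 6804 = 0.800 = 80.0%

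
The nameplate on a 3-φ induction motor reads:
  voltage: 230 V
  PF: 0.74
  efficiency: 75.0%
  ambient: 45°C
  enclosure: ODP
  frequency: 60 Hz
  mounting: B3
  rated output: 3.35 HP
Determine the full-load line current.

P_out = 3.35 × 746 = 2499 W
P_in = P_out / η = 2499 / 0.750 = 3332 W
I_L = P_in / (√3·V_L·cosφ) = 3332 / (1.732 × 230 × 0.74) = 11.3 A

11.3 A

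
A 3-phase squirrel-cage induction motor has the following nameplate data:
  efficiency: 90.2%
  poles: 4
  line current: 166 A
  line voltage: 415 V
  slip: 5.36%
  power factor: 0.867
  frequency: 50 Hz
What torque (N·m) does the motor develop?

P_in = √3·V·I·cosφ = 1.732 × 415 × 166 × 0.867 = 103448 W
P_out = η·P_in = 0.902 × 103448 = 93310 W
n_s = 120×50/4 = 1500 rpm; n = 1500×(1−0.0536) = 1420 rpm
ω = 2π×1420/60 = 148.7 rad/s
τ = P_out/ω = 93310/148.7 = 628 N·m

628 N·m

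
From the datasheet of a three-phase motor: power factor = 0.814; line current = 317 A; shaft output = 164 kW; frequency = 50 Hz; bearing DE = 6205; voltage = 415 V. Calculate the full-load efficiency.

88.4 %

P_out = 164 kW = 164000 W
P_in = √3·V_L·I_L·cosφ = 1.732 × 415 × 317 × 0.814 = 185473 W
η = P_out / P_in = 164000 / 185473 = 0.884 = 88.4%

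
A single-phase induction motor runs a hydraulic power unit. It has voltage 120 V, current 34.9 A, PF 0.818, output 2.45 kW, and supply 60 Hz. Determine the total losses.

P_in = V·I·cosφ = 120×34.9×0.818 = 3426 W
P_out = 2450 W
Losses = P_in − P_out = 3426 − 2450 = 976 W

976 W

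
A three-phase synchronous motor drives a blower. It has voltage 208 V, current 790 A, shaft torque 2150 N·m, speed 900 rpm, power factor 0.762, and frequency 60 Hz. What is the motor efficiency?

ω = 2π × 900/60 = 94.25 rad/s; P_out = τω = 2150 × 94.25 = 202638 W
P_in = √3·V_L·I_L·cosφ = 1.732 × 208 × 790 × 0.762 = 216867 W
η = P_out / P_in = 202638 / 216867 = 0.934 = 93.4%

93.4 %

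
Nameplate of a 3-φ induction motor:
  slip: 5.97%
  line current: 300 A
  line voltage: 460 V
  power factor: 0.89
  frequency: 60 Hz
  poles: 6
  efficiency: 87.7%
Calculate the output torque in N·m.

1580 N·m

P_in = √3·V·I·cosφ = 1.732 × 460 × 300 × 0.89 = 212724 W
P_out = η·P_in = 0.877 × 212724 = 186559 W
n_s = 120×60/6 = 1200 rpm; n = 1200×(1−0.0597) = 1128 rpm
ω = 2π×1128/60 = 118.1 rad/s
τ = P_out/ω = 186559/118.1 = 1580 N·m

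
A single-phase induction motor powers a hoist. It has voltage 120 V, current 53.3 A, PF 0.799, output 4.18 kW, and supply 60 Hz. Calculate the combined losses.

930 W

P_in = V·I·cosφ = 120×53.3×0.799 = 5110 W
P_out = 4180 W
Losses = P_in − P_out = 5110 − 4180 = 930 W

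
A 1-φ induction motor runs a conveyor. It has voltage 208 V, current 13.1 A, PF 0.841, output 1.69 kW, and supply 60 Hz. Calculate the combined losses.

P_in = V·I·cosφ = 208×13.1×0.841 = 2292 W
P_out = 1690 W
Losses = P_in − P_out = 2292 − 1690 = 602 W

602 W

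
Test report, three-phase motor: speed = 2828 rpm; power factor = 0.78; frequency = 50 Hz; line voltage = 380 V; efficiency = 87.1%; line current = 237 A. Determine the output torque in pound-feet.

264 lb·ft

P_in = √3·V·I·cosφ = 1.732 × 380 × 237 × 0.78 = 121667 W
P_out = η·P_in = 0.871 × 121667 = 105972 W
n = 2828 rpm
ω = 2π×2828/60 = 296.1 rad/s
τ = P_out/ω = 105972/296.1 = 357.9 N·m
In lb·ft: 357.9/1.356 = 264 lb·ft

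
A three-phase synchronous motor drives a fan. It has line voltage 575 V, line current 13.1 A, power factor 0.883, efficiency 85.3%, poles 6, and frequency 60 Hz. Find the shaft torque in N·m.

P_in = √3·V·I·cosφ = 1.732 × 575 × 13.1 × 0.883 = 11520 W
P_out = η·P_in = 0.853 × 11520 = 9827 W
n = n_s = 120×60/6 = 1200 rpm (synchronous)
ω = 2π×1200/60 = 125.7 rad/s
τ = P_out/ω = 9827/125.7 = 78.2 N·m

78.2 N·m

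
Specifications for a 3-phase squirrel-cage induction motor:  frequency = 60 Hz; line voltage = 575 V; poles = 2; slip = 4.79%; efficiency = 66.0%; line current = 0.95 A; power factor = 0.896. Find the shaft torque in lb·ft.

P_in = √3·V·I·cosφ = 1.732 × 575 × 0.95 × 0.896 = 848 W
P_out = η·P_in = 0.66 × 848 = 560 W
n_s = 120×60/2 = 3600 rpm; n = 3600×(1−0.0479) = 3428 rpm
ω = 2π×3428/60 = 359 rad/s
τ = P_out/ω = 560/359 = 1.56 N·m
In lb·ft: 1.56/1.356 = 1.15 lb·ft

1.15 lb·ft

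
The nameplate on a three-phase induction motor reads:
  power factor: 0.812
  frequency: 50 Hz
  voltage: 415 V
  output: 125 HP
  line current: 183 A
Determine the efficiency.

87.3 %

P_out = 125 × 746 = 93250 W
P_in = √3·V_L·I_L·cosφ = 1.732 × 415 × 183 × 0.812 = 106808 W
η = P_out / P_in = 93250 / 106808 = 0.873 = 87.3%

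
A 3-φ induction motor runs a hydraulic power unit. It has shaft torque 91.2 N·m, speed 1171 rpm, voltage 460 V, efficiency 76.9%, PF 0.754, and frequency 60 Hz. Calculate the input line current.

ω = 2π×1171/60 = 122.6 rad/s; P_out = τω = 91.2 × 122.6 = 11181 W
P_in = P_out / η = 11181 / 0.769 = 14540 W
I_L = P_in / (√3·V_L·cosφ) = 14540 / (1.732 × 460 × 0.754) = 24.2 A

24.2 A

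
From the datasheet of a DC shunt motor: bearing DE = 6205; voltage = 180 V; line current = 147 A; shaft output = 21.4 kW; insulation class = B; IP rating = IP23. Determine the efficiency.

P_out = 21.4 kW = 21400 W
P_in = V·I = 180 × 147 = 26460 W
η = P_out / P_in = 21400 / 26460 = 0.809 = 80.9%

80.9 %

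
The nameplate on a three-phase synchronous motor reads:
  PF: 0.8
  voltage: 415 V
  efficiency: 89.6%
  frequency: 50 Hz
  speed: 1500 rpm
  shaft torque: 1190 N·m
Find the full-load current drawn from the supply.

363 A

ω = 2π×1500/60 = 157.1 rad/s; P_out = τω = 1190 × 157.1 = 186949 W
P_in = P_out / η = 186949 / 0.896 = 208648 W
I_L = P_in / (√3·V_L·cosφ) = 208648 / (1.732 × 415 × 0.8) = 363 A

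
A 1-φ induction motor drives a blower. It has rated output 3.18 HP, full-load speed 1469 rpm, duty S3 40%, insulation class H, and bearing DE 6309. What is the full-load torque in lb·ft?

P_out = 3.18 × 746 = 2372 W
ω = 2π × 1469/60 = 153.8 rad/s
τ = P_out/ω = 2372/153.8 = 15.42 N·m
In lb·ft: 15.42/1.356 = 11.4 lb·ft

11.4 lb·ft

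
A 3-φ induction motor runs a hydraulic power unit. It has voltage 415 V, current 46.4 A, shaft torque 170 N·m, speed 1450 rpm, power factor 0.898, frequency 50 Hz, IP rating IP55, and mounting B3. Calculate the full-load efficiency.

86.2 %

ω = 2π × 1450/60 = 151.8 rad/s; P_out = τω = 170 × 151.8 = 25806 W
P_in = √3·V_L·I_L·cosφ = 1.732 × 415 × 46.4 × 0.898 = 29950 W
η = P_out / P_in = 25806 / 29950 = 0.862 = 86.2%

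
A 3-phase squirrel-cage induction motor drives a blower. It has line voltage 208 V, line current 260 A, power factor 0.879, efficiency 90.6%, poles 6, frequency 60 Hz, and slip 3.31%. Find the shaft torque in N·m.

P_in = √3·V·I·cosφ = 1.732 × 208 × 260 × 0.879 = 82333 W
P_out = η·P_in = 0.906 × 82333 = 74594 W
n_s = 120×60/6 = 1200 rpm; n = 1200×(1−0.0331) = 1160 rpm
ω = 2π×1160/60 = 121.5 rad/s
τ = P_out/ω = 74594/121.5 = 614 N·m

614 N·m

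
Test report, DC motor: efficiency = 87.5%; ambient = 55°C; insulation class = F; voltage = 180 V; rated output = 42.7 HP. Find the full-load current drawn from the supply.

P_out = 42.7 × 746 = 31854 W
P_in = P_out / η = 31854 / 0.875 = 36405 W
I = P_in / V = 36405 / 180 = 202 A

202 A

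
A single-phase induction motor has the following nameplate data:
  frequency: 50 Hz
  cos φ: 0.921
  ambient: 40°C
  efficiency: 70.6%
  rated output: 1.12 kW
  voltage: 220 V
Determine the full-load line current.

7.83 A

P_out = 1.12 kW = 1120 W
P_in = P_out / η = 1120 / 0.706 = 1586 W
I = P_in / (V·cosφ) = 1586 / (220 × 0.921) = 7.83 A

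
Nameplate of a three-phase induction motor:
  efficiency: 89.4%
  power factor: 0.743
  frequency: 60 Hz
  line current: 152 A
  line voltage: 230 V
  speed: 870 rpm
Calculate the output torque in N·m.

441 N·m

P_in = √3·V·I·cosφ = 1.732 × 230 × 152 × 0.743 = 44989 W
P_out = η·P_in = 0.894 × 44989 = 40220 W
n = 870 rpm
ω = 2π×870/60 = 91.11 rad/s
τ = P_out/ω = 40220/91.11 = 441 N·m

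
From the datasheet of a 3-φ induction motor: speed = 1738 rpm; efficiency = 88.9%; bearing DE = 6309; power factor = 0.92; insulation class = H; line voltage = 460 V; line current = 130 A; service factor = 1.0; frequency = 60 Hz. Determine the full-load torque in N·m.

465 N·m

P_in = √3·V·I·cosφ = 1.732 × 460 × 130 × 0.92 = 95288 W
P_out = η·P_in = 0.889 × 95288 = 84711 W
n = 1738 rpm
ω = 2π×1738/60 = 182 rad/s
τ = P_out/ω = 84711/182 = 465 N·m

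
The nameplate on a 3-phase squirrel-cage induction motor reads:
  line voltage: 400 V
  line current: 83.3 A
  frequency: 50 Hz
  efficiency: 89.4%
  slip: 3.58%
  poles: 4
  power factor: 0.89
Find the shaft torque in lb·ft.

P_in = √3·V·I·cosφ = 1.732 × 400 × 83.3 × 0.89 = 51362 W
P_out = η·P_in = 0.894 × 51362 = 45918 W
n_s = 120×50/4 = 1500 rpm; n = 1500×(1−0.0358) = 1446 rpm
ω = 2π×1446/60 = 151.4 rad/s
τ = P_out/ω = 45918/151.4 = 303.3 N·m
In lb·ft: 303.3/1.356 = 224 lb·ft

224 lb·ft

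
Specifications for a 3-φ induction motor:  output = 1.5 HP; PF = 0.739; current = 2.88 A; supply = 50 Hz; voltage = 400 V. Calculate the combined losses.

P_in = √3·V·I·cosφ = 1.732×400×2.88×0.739 = 1475 W
P_out = 1.5×746 = 1119 W
Losses = P_in − P_out = 1475 − 1119 = 356 W

356 W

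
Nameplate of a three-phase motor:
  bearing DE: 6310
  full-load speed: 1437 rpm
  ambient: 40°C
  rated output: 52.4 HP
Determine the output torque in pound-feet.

192 lb·ft

P_out = 52.4 × 746 = 39090 W
ω = 2π × 1437/60 = 150.5 rad/s
τ = P_out/ω = 39090/150.5 = 259.7 N·m
In lb·ft: 259.7/1.356 = 192 lb·ft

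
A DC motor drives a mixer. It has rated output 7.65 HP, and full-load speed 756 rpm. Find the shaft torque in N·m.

72.1 N·m

P_out = 7.65 × 746 = 5707 W
ω = 2π × 756/60 = 79.17 rad/s
τ = P_out/ω = 5707/79.17 = 72.1 N·m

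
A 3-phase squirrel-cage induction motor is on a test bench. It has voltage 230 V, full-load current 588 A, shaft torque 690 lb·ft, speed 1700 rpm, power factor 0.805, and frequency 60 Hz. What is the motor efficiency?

τ = 690 lb·ft × 1.356 = 935.6 N·m
ω = 2π × 1700/60 = 178 rad/s; P_out = τω = 935.6 × 178 = 166537 W
P_in = √3·V_L·I_L·cosφ = 1.732 × 230 × 588 × 0.805 = 188560 W
η = P_out / P_in = 166537 / 188560 = 0.883 = 88.3%

88.3 %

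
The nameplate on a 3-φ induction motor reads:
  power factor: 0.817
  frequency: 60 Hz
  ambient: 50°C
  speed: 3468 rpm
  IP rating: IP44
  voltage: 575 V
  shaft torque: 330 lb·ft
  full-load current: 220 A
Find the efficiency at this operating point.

90.8 %

τ = 330 lb·ft × 1.356 = 447.5 N·m
ω = 2π × 3468/60 = 363.2 rad/s; P_out = τω = 447.5 × 363.2 = 162532 W
P_in = √3·V_L·I_L·cosφ = 1.732 × 575 × 220 × 0.817 = 179003 W
η = P_out / P_in = 162532 / 179003 = 0.908 = 90.8%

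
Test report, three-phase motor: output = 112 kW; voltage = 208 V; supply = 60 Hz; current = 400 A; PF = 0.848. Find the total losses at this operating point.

P_in = √3·V·I·cosφ = 1.732×208×400×0.848 = 122199 W
P_out = 112000 W
Losses = P_in − P_out = 122199 − 112000 = 10199 W

10.2 kW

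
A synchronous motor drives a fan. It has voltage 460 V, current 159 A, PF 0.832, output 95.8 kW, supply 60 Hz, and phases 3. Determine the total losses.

P_in = √3·V·I·cosφ = 1.732×460×159×0.832 = 105396 W
P_out = 95800 W
Losses = P_in − P_out = 105396 − 95800 = 9596 W

9600 W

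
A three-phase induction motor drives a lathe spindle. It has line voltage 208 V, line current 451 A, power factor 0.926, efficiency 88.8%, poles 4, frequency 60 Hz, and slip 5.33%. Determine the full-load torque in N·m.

749 N·m

P_in = √3·V·I·cosφ = 1.732 × 208 × 451 × 0.926 = 150452 W
P_out = η·P_in = 0.888 × 150452 = 133601 W
n_s = 120×60/4 = 1800 rpm; n = 1800×(1−0.0533) = 1704 rpm
ω = 2π×1704/60 = 178.4 rad/s
τ = P_out/ω = 133601/178.4 = 749 N·m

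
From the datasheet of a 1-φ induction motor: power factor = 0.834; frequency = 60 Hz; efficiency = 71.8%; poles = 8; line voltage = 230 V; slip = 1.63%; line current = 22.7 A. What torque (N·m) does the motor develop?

33.7 N·m

P_in = V·I·cosφ = 230 × 22.7 × 0.834 = 4354 W
P_out = η·P_in = 0.718 × 4354 = 3126 W
n_s = 120×60/8 = 900 rpm; n = 900×(1−0.0163) = 885 rpm
ω = 2π×885/60 = 92.68 rad/s
τ = P_out/ω = 3126/92.68 = 33.7 N·m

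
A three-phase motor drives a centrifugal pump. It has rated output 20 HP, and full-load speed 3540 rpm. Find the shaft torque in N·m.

40.2 N·m

P_out = 20 × 746 = 14920 W
ω = 2π × 3540/60 = 370.7 rad/s
τ = P_out/ω = 14920/370.7 = 40.2 N·m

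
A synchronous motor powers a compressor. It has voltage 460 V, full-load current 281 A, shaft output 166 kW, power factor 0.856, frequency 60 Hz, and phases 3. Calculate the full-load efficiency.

86.6 %

P_out = 166 kW = 166000 W
P_in = √3·V_L·I_L·cosφ = 1.732 × 460 × 281 × 0.856 = 191640 W
η = P_out / P_in = 166000 / 191640 = 0.866 = 86.6%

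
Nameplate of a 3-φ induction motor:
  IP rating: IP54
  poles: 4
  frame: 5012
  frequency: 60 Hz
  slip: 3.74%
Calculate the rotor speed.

1733 rpm

n_s = 120f/p = 120×60/4 = 1800 rpm
n = n_s(1 − s) = 1800 × (1 − 0.0374) = 1733 rpm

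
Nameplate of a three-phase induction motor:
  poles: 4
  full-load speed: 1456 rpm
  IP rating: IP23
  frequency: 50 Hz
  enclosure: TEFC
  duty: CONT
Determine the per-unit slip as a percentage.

n_s = 120f/p = 120×50/4 = 1500 rpm
s = (n_s − n)/n_s = (1500 − 1456)/1500 = 0.0293

2.93 %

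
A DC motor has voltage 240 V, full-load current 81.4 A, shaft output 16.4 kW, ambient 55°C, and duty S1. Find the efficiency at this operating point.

83.9 %

P_out = 16.4 kW = 16400 W
P_in = V·I = 240 × 81.4 = 19536 W
η = P_out / P_in = 16400 / 19536 = 0.839 = 83.9%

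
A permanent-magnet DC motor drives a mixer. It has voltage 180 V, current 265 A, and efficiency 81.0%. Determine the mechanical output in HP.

P_in = V·I = 180 × 265 = 47700 W
P_out = η·P_in = 0.81 × 47700 = 38637 W
= 38637/746 = 51.8 HP

51.8 HP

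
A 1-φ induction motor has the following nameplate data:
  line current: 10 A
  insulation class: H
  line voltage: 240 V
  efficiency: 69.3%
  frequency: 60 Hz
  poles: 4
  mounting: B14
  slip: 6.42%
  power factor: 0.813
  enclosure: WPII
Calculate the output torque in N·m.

P_in = V·I·cosφ = 240 × 10 × 0.813 = 1951 W
P_out = η·P_in = 0.693 × 1951 = 1352 W
n_s = 120×60/4 = 1800 rpm; n = 1800×(1−0.0642) = 1684 rpm
ω = 2π×1684/60 = 176.3 rad/s
τ = P_out/ω = 1352/176.3 = 7.67 N·m

7.67 N·m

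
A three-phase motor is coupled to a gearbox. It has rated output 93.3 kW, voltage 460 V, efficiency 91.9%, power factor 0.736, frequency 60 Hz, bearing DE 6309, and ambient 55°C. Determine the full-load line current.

P_out = 93.3 kW = 93300 W
P_in = P_out / η = 93300 / 0.919 = 101523 W
I_L = P_in / (√3·V_L·cosφ) = 101523 / (1.732 × 460 × 0.736) = 173 A

173 A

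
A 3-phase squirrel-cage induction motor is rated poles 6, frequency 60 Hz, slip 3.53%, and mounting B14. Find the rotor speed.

1158 rpm

n_s = 120f/p = 120×60/6 = 1200 rpm
n = n_s(1 − s) = 1200 × (1 − 0.0353) = 1158 rpm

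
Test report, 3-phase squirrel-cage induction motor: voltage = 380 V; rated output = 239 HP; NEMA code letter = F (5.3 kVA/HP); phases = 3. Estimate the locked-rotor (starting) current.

1920 A

S_LR = 5.3 × 239 = 1266.7 kVA
I_LR = S_LR/(√3·V_L) = 1266700/(1.732×380) = 1920 A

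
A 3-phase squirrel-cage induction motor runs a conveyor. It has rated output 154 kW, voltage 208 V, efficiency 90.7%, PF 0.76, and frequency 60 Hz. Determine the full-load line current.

P_out = 154 kW = 154000 W
P_in = P_out / η = 154000 / 0.907 = 169791 W
I_L = P_in / (√3·V_L·cosφ) = 169791 / (1.732 × 208 × 0.76) = 620 A

620 A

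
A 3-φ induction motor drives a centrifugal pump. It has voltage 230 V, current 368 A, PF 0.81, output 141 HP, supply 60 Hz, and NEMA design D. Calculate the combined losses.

P_in = √3·V·I·cosφ = 1.732×230×368×0.81 = 118743 W
P_out = 141×746 = 105186 W
Losses = P_in − P_out = 118743 − 105186 = 13557 W

13.6 kW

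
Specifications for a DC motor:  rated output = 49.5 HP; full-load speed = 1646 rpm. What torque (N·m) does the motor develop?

214 N·m

P_out = 49.5 × 746 = 36927 W
ω = 2π × 1646/60 = 172.4 rad/s
τ = P_out/ω = 36927/172.4 = 214 N·m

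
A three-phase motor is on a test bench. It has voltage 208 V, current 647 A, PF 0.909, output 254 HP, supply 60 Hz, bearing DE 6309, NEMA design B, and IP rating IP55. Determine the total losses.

22.4 kW

P_in = √3·V·I·cosφ = 1.732×208×647×0.909 = 211875 W
P_out = 254×746 = 189484 W
Losses = P_in − P_out = 211875 − 189484 = 22391 W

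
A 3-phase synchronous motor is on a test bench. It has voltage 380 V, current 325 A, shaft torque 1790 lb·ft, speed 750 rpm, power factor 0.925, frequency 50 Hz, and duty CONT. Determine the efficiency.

τ = 1790 lb·ft × 1.356 = 2427 N·m
ω = 2π × 750/60 = 78.54 rad/s; P_out = τω = 2427 × 78.54 = 190617 W
P_in = √3·V_L·I_L·cosφ = 1.732 × 380 × 325 × 0.925 = 197859 W
η = P_out / P_in = 190617 / 197859 = 0.963 = 96.3%

96.3 %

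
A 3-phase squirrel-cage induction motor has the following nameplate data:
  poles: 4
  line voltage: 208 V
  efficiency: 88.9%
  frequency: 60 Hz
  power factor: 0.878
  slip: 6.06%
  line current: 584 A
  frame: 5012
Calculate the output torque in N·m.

P_in = √3·V·I·cosφ = 1.732 × 208 × 584 × 0.878 = 184722 W
P_out = η·P_in = 0.889 × 184722 = 164218 W
n_s = 120×60/4 = 1800 rpm; n = 1800×(1−0.0606) = 1691 rpm
ω = 2π×1691/60 = 177.1 rad/s
τ = P_out/ω = 164218/177.1 = 927 N·m

927 N·m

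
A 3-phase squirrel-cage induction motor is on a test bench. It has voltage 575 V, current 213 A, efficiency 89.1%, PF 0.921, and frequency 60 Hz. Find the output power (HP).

P_in = √3·V·I·cosφ = 1.732 × 575 × 213 × 0.921 = 195369 W
P_out = η·P_in = 0.891 × 195369 = 174074 W
= 174074/746 = 233 HP

233 HP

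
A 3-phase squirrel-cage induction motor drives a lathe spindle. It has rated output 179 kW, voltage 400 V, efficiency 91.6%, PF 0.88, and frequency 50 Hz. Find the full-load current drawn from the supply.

P_out = 179 kW = 179000 W
P_in = P_out / η = 179000 / 0.916 = 195415 W
I_L = P_in / (√3·V_L·cosφ) = 195415 / (1.732 × 400 × 0.88) = 321 A

321 A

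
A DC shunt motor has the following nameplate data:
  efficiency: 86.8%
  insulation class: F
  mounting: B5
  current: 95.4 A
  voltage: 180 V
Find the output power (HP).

P_in = V·I = 180 × 95.4 = 17172 W
P_out = η·P_in = 0.868 × 17172 = 14905 W
= 14905/746 = 20 HP

20 HP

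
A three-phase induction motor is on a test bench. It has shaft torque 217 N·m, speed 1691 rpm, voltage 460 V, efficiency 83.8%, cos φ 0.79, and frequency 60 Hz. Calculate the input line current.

ω = 2π×1691/60 = 177.1 rad/s; P_out = τω = 217 × 177.1 = 38431 W
P_in = P_out / η = 38431 / 0.838 = 45860 W
I_L = P_in / (√3·V_L·cosφ) = 45860 / (1.732 × 460 × 0.79) = 72.9 A

72.9 A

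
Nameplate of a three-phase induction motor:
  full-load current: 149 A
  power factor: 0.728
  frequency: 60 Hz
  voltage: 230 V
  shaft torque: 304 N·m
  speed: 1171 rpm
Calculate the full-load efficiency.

86.3 %

ω = 2π × 1171/60 = 122.6 rad/s; P_out = τω = 304 × 122.6 = 37270 W
P_in = √3·V_L·I_L·cosφ = 1.732 × 230 × 149 × 0.728 = 43211 W
η = P_out / P_in = 37270 / 43211 = 0.863 = 86.3%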